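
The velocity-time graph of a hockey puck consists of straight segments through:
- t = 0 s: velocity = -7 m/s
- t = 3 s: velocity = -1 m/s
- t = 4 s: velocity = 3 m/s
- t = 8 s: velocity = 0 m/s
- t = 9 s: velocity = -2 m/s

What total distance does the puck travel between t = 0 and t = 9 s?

20.25 m

Distance (not displacement) is the total path length: add the absolute areas under v-t.
0–3 s: |½(-7 + -1)(3)| = 12 m
3–4 s: v = 0 at t = 3.25 s; triangle areas 0.125 + 1.125 = 1.25 m
4–8 s: |½(3 + 0)(4)| = 6 m
8–9 s: |½(0 + -2)(1)| = 1 m
Total distance = 20.25 m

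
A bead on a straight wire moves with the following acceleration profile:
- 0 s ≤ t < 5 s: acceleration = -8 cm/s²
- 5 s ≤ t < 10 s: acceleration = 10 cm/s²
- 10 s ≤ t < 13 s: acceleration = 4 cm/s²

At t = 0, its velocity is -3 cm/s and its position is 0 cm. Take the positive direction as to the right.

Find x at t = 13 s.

-166 cm

On each constant-a segment, Δv = aΔt and Δx = v₀Δt + ½aΔt²; chain segment to segment.
0–5 s: v starts -3 cm/s; Δx = -3·5 + ½·-8·5² = -115 cm; v ends -43 cm/s.
5–10 s: v starts -43 cm/s; Δx = -43·5 + ½·10·5² = -90 cm; v ends 7 cm/s.
10–13 s: v starts 7 cm/s; Δx = 7·3 + ½·4·3² = 39 cm; v ends 19 cm/s.
x(13) = 0 + Σ Δx = -166 cm.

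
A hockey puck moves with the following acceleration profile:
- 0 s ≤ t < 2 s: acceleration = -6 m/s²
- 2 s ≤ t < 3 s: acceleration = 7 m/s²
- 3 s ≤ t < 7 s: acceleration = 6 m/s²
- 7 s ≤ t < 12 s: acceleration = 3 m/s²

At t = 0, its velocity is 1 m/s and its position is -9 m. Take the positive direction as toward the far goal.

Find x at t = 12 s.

143 m

On each constant-a segment, Δv = aΔt and Δx = v₀Δt + ½aΔt²; chain segment to segment.
0–2 s: v starts 1 m/s; Δx = 1·2 + ½·-6·2² = -10 m; v ends -11 m/s.
2–3 s: v starts -11 m/s; Δx = -11·1 + ½·7·1² = -7.5 m; v ends -4 m/s.
3–7 s: v starts -4 m/s; Δx = -4·4 + ½·6·4² = 32 m; v ends 20 m/s.
7–12 s: v starts 20 m/s; Δx = 20·5 + ½·3·5² = 137.5 m; v ends 35 m/s.
x(12) = -9 + Σ Δx = 143 m.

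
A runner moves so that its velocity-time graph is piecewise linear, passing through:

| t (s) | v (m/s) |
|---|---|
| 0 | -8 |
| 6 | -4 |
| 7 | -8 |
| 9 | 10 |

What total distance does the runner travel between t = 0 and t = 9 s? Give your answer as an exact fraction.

460/9 m

Total distance travelled is ∫|v| dt — sum the magnitudes of each area piece.
0–6 s: |½(-8 + -4)(6)| = 36 m
6–7 s: |½(-4 + -8)(1)| = 6 m
7–9 s: v = 0 at t = 71/9 s; triangle areas 32/9 + 50/9 = 82/9 m
Total distance = 460/9 m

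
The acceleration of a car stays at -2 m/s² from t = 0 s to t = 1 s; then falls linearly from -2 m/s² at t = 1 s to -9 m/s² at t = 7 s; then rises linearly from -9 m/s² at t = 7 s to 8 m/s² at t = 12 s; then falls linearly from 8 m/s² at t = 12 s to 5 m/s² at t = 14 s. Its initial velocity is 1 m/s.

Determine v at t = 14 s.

-23.5 m/s

Δv equals the area under the a-t graph; then v = v₀ + Δv.
0–1 s: -2 × 1 = -2 m/s
1–7 s: ½(-2 + -9)(6) = -33 m/s
7–12 s: ½(-9 + 8)(5) = -2.5 m/s
12–14 s: ½(8 + 5)(2) = 13 m/s
Δv = -24.5 m/s, so v(14) = 1 + (-24.5) = -23.5 m/s.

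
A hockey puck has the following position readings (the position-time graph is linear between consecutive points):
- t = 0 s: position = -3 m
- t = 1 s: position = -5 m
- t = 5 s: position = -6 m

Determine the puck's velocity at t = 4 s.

Velocity is the slope of the x-t graph on 1–5 s: (-6 − -5)/(5 − 1) = -0.25 m/s.

-0.25 m/s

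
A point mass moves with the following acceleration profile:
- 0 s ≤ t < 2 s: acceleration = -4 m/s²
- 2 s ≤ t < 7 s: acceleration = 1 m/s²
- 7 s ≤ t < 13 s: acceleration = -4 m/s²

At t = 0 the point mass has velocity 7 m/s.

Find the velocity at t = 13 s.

Δv equals the area under the a-t graph; then v = v₀ + Δv.
0–2 s: -4 × 2 = -8 m/s
2–7 s: 1 × 5 = 5 m/s
7–13 s: -4 × 6 = -24 m/s
Δv = -27 m/s, so v(13) = 7 + (-27) = -20 m/s.

-20 m/s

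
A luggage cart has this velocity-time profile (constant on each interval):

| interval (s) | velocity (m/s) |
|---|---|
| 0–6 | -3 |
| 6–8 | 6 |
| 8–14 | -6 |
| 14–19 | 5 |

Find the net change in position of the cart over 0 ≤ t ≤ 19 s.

-17 m

Net displacement equals the area under the velocity-time graph (areas below the axis count negative).
0–6 s: -3 × 6 = -18 m
6–8 s: 6 × 2 = 12 m
8–14 s: -6 × 6 = -36 m
14–19 s: 5 × 5 = 25 m
Net displacement = -17 m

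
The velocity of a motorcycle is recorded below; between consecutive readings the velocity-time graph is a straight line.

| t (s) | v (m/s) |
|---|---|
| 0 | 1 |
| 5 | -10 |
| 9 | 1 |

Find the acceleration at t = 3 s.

-2.2 m/s²

Acceleration is the slope of the v-t graph on 0–5 s: (-10 − 1)/(5 − 0) = -2.2 m/s².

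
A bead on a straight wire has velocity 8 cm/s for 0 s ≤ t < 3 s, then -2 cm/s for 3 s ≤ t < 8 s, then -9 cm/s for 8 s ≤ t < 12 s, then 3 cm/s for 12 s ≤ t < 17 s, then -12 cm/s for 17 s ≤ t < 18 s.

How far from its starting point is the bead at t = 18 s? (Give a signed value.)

Net displacement equals the area under the velocity-time graph (areas below the axis count negative).
0–3 s: 8 × 3 = 24 cm
3–8 s: -2 × 5 = -10 cm
8–12 s: -9 × 4 = -36 cm
12–17 s: 3 × 5 = 15 cm
17–18 s: -12 × 1 = -12 cm
Net displacement = -19 cm

-19 cm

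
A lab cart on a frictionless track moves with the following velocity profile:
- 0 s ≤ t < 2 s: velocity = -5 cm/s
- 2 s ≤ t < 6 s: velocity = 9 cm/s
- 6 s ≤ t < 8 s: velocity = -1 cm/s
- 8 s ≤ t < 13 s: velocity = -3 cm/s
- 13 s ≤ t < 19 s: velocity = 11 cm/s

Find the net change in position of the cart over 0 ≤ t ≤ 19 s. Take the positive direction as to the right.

Net displacement equals the area under the velocity-time graph (areas below the axis count negative).
0–2 s: -5 × 2 = -10 cm
2–6 s: 9 × 4 = 36 cm
6–8 s: -1 × 2 = -2 cm
8–13 s: -3 × 5 = -15 cm
13–19 s: 11 × 6 = 66 cm
Net displacement = 75 cm

75 cm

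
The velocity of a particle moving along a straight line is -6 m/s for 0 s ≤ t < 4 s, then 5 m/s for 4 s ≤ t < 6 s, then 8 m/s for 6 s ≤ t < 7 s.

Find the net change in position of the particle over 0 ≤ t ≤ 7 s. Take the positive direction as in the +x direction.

-6 m

Displacement is the signed area under the v-t curve.
0–4 s: -6 × 4 = -24 m
4–6 s: 5 × 2 = 10 m
6–7 s: 8 × 1 = 8 m
Net displacement = -6 m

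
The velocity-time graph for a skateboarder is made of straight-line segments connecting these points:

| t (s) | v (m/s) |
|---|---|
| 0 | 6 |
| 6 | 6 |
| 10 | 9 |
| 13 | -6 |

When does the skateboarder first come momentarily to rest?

t = 11.8 s

v changes sign on 10–13 s (from 9 to -6); the graph is linear there, so v = 0 at t = 10 + (-9)·(13 − 10)/(-6 − 9) = 11.8 s.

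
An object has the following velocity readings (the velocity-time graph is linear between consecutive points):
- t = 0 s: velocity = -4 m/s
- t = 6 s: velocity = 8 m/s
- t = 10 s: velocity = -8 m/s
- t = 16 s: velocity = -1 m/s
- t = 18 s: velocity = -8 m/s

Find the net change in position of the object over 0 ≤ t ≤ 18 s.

Displacement is the signed area under the v-t curve.
0–6 s: ½(-4 + 8)(6) = 12 m
6–10 s: ½(8 + -8)(4) = 0 m
10–16 s: ½(-8 + -1)(6) = -27 m
16–18 s: ½(-1 + -8)(2) = -9 m
Net displacement = -24 m

-24 m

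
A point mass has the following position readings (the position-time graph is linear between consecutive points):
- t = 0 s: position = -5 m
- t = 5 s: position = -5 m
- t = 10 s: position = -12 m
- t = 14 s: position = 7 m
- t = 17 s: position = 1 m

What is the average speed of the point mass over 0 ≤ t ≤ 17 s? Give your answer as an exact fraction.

32/17 m/s

Average speed = (total path length)/(elapsed time); on a piecewise-linear x-t graph the path length is Σ|Δx|.
0–5 s: |Δx| = |-5 − -5| = 0 m
5–10 s: |Δx| = |-12 − -5| = 7 m
10–14 s: |Δx| = |7 − -12| = 19 m
14–17 s: |Δx| = |1 − 7| = 6 m
Total path = 32 m; average speed = 32/17 = 32/17 m/s.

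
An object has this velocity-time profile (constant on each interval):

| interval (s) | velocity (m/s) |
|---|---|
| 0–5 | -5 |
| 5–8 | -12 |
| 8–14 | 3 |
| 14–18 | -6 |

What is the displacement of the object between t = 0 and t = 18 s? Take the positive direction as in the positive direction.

-67 m

Displacement is the signed area under the v-t curve.
0–5 s: -5 × 5 = -25 m
5–8 s: -12 × 3 = -36 m
8–14 s: 3 × 6 = 18 m
14–18 s: -6 × 4 = -24 m
Net displacement = -67 m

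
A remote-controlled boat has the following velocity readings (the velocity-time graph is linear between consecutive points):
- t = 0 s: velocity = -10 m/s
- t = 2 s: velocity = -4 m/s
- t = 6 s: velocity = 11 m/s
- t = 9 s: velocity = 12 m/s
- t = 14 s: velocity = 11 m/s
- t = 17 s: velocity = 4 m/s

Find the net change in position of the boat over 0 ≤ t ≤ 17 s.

Displacement is the signed area under the v-t curve.
0–2 s: ½(-10 + -4)(2) = -14 m
2–6 s: ½(-4 + 11)(4) = 14 m
6–9 s: ½(11 + 12)(3) = 34.5 m
9–14 s: ½(12 + 11)(5) = 57.5 m
14–17 s: ½(11 + 4)(3) = 22.5 m
Net displacement = 114.5 m

114.5 m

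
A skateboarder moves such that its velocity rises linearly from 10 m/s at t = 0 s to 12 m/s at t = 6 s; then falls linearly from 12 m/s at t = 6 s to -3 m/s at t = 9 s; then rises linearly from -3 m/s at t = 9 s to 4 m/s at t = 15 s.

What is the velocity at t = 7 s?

7 m/s

On 6–9 s the graph is linear from 12 to -3 m/s: v(7) = 12 + (-3 − 12)·(7 − 6)/(9 − 6) = 7 m/s.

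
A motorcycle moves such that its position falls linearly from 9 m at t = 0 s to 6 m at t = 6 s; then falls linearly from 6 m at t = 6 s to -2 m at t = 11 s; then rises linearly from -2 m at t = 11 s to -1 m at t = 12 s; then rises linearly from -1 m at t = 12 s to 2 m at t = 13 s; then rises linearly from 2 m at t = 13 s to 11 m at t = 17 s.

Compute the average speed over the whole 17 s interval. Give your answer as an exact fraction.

Average speed = (total path length)/(elapsed time); on a piecewise-linear x-t graph the path length is Σ|Δx|.
0–6 s: |Δx| = |6 − 9| = 3 m
6–11 s: |Δx| = |-2 − 6| = 8 m
11–12 s: |Δx| = |-1 − -2| = 1 m
12–13 s: |Δx| = |2 − -1| = 3 m
13–17 s: |Δx| = |11 − 2| = 9 m
Total path = 24 m; average speed = 24/17 = 24/17 m/s.

24/17 m/s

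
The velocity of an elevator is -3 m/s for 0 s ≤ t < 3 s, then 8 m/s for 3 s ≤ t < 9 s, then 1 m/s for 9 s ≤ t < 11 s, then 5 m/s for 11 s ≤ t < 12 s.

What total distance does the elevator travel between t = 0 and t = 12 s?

Distance (not displacement) is the total path length: add the absolute areas under v-t.
0–3 s: |-3| × 3 = 9 m
3–9 s: |8| × 6 = 48 m
9–11 s: |1| × 2 = 2 m
11–12 s: |5| × 1 = 5 m
Total distance = 64 m

64 m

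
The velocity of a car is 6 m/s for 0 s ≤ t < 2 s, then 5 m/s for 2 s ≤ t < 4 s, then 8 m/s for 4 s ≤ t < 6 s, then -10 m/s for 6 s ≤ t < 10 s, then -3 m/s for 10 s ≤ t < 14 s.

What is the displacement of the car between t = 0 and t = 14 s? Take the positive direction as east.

-14 m

Net displacement equals the area under the velocity-time graph (areas below the axis count negative).
0–2 s: 6 × 2 = 12 m
2–4 s: 5 × 2 = 10 m
4–6 s: 8 × 2 = 16 m
6–10 s: -10 × 4 = -40 m
10–14 s: -3 × 4 = -12 m
Net displacement = -14 m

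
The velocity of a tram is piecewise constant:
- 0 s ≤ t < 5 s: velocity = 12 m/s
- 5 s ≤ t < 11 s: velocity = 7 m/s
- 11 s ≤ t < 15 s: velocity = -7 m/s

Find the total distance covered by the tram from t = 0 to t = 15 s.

130 m

Distance (not displacement) is the total path length: add the absolute areas under v-t.
0–5 s: |12| × 5 = 60 m
5–11 s: |7| × 6 = 42 m
11–15 s: |-7| × 4 = 28 m
Total distance = 130 m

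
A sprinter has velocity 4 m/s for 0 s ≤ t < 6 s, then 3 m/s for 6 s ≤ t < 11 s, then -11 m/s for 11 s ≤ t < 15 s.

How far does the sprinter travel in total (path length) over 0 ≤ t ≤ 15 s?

Total distance travelled is ∫|v| dt — sum the magnitudes of each area piece.
0–6 s: |4| × 6 = 24 m
6–11 s: |3| × 5 = 15 m
11–15 s: |-11| × 4 = 44 m
Total distance = 83 m

83 m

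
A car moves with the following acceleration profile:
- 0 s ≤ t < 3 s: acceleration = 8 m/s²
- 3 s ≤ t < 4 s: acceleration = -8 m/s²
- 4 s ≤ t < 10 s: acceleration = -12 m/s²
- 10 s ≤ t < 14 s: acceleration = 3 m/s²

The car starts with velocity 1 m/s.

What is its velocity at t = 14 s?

Δv equals the area under the a-t graph; then v = v₀ + Δv.
0–3 s: 8 × 3 = 24 m/s
3–4 s: -8 × 1 = -8 m/s
4–10 s: -12 × 6 = -72 m/s
10–14 s: 3 × 4 = 12 m/s
Δv = -44 m/s, so v(14) = 1 + (-44) = -43 m/s.

-43 m/s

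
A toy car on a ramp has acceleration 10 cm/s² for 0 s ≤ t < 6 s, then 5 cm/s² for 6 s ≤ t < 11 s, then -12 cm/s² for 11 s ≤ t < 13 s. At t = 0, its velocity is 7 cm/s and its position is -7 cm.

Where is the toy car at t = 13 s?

772.5 cm

On each constant-a segment, Δv = aΔt and Δx = v₀Δt + ½aΔt²; chain segment to segment.
0–6 s: v starts 7 cm/s; Δx = 7·6 + ½·10·6² = 222 cm; v ends 67 cm/s.
6–11 s: v starts 67 cm/s; Δx = 67·5 + ½·5·5² = 397.5 cm; v ends 92 cm/s.
11–13 s: v starts 92 cm/s; Δx = 92·2 + ½·-12·2² = 160 cm; v ends 68 cm/s.
x(13) = -7 + Σ Δx = 772.5 cm.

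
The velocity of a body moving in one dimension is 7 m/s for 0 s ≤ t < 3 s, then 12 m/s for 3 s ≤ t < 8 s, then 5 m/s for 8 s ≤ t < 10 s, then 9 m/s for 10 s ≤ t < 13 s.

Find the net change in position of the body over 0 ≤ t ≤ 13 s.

Net displacement equals the area under the velocity-time graph (areas below the axis count negative).
0–3 s: 7 × 3 = 21 m
3–8 s: 12 × 5 = 60 m
8–10 s: 5 × 2 = 10 m
10–13 s: 9 × 3 = 27 m
Net displacement = 118 m

118 m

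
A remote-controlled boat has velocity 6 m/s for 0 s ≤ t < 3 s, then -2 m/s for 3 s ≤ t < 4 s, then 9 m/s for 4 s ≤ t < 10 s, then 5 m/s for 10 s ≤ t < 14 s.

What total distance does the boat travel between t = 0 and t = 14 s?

Distance (not displacement) is the total path length: add the absolute areas under v-t.
0–3 s: |6| × 3 = 18 m
3–4 s: |-2| × 1 = 2 m
4–10 s: |9| × 6 = 54 m
10–14 s: |5| × 4 = 20 m
Total distance = 94 m

94 m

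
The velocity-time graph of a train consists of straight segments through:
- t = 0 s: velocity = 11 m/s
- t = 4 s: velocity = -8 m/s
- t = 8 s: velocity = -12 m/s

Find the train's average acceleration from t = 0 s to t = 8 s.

-2.875 m/s²

Average acceleration = Δv/Δt = (-12 − 11)/(8 − 0) = -2.875 m/s².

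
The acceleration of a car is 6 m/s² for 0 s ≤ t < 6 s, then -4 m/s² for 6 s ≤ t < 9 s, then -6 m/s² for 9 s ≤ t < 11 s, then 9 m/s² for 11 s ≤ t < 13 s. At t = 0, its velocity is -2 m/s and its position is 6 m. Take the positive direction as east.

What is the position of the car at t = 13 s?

256 m

On each constant-a segment, Δv = aΔt and Δx = v₀Δt + ½aΔt²; chain segment to segment.
0–6 s: v starts -2 m/s; Δx = -2·6 + ½·6·6² = 96 m; v ends 34 m/s.
6–9 s: v starts 34 m/s; Δx = 34·3 + ½·-4·3² = 84 m; v ends 22 m/s.
9–11 s: v starts 22 m/s; Δx = 22·2 + ½·-6·2² = 32 m; v ends 10 m/s.
11–13 s: v starts 10 m/s; Δx = 10·2 + ½·9·2² = 38 m; v ends 28 m/s.
x(13) = 6 + Σ Δx = 256 m.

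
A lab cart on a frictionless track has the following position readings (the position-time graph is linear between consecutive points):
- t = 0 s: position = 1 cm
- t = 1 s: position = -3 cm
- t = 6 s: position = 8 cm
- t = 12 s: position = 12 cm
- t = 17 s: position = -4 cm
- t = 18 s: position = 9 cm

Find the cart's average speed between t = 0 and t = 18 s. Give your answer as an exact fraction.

8/3 cm/s

Average speed = (total path length)/(elapsed time); on a piecewise-linear x-t graph the path length is Σ|Δx|.
0–1 s: |Δx| = |-3 − 1| = 4 cm
1–6 s: |Δx| = |8 − -3| = 11 cm
6–12 s: |Δx| = |12 − 8| = 4 cm
12–17 s: |Δx| = |-4 − 12| = 16 cm
17–18 s: |Δx| = |9 − -4| = 13 cm
Total path = 48 cm; average speed = 48/18 = 8/3 cm/s.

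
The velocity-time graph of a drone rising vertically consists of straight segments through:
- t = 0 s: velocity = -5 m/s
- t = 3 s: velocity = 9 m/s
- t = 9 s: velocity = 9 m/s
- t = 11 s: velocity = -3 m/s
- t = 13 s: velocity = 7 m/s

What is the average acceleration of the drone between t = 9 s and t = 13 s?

-0.5 m/s²

Average acceleration = Δv/Δt = (7 − 9)/(13 − 9) = -0.5 m/s².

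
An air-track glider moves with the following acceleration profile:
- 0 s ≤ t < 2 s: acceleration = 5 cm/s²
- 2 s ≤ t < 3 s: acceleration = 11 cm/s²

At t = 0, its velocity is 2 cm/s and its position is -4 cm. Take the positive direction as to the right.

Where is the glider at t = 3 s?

27.5 cm

On each constant-a segment, Δv = aΔt and Δx = v₀Δt + ½aΔt²; chain segment to segment.
0–2 s: v starts 2 cm/s; Δx = 2·2 + ½·5·2² = 14 cm; v ends 12 cm/s.
2–3 s: v starts 12 cm/s; Δx = 12·1 + ½·11·1² = 17.5 cm; v ends 23 cm/s.
x(3) = -4 + Σ Δx = 27.5 cm.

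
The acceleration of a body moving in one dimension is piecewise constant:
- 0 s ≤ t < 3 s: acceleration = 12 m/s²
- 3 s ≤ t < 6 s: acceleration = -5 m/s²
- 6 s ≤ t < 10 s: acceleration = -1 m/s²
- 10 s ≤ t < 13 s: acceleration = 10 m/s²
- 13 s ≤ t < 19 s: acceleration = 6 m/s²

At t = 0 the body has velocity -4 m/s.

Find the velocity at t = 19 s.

Δv equals the area under the a-t graph; then v = v₀ + Δv.
0–3 s: 12 × 3 = 36 m/s
3–6 s: -5 × 3 = -15 m/s
6–10 s: -1 × 4 = -4 m/s
10–13 s: 10 × 3 = 30 m/s
13–19 s: 6 × 6 = 36 m/s
Δv = 83 m/s, so v(19) = -4 + (83) = 79 m/s.

79 m/s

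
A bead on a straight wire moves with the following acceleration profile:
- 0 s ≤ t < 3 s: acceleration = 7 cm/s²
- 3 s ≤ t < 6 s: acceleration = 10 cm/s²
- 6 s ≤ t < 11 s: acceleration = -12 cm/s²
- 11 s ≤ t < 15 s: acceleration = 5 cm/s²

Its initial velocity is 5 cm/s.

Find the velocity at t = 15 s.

Δv equals the area under the a-t graph; then v = v₀ + Δv.
0–3 s: 7 × 3 = 21 cm/s
3–6 s: 10 × 3 = 30 cm/s
6–11 s: -12 × 5 = -60 cm/s
11–15 s: 5 × 4 = 20 cm/s
Δv = 11 cm/s, so v(15) = 5 + (11) = 16 cm/s.

16 cm/s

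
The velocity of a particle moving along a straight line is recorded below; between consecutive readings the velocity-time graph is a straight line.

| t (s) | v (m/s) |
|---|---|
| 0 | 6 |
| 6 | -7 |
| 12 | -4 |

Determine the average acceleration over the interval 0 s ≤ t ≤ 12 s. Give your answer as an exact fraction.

-5/6 m/s²

Average acceleration = Δv/Δt = (-4 − 6)/(12 − 0) = -5/6 m/s².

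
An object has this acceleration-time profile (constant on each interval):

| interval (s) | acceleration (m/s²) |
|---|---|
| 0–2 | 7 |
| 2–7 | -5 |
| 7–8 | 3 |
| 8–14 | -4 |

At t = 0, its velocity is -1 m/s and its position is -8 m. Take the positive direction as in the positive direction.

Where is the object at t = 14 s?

On each constant-a segment, Δv = aΔt and Δx = v₀Δt + ½aΔt²; chain segment to segment.
0–2 s: v starts -1 m/s; Δx = -1·2 + ½·7·2² = 12 m; v ends 13 m/s.
2–7 s: v starts 13 m/s; Δx = 13·5 + ½·-5·5² = 2.5 m; v ends -12 m/s.
7–8 s: v starts -12 m/s; Δx = -12·1 + ½·3·1² = -10.5 m; v ends -9 m/s.
8–14 s: v starts -9 m/s; Δx = -9·6 + ½·-4·6² = -126 m; v ends -33 m/s.
x(14) = -8 + Σ Δx = -130 m.

-130 m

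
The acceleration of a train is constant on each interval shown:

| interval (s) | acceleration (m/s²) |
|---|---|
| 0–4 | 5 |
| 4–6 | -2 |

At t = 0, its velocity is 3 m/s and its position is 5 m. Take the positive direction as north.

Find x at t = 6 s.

On each constant-a segment, Δv = aΔt and Δx = v₀Δt + ½aΔt²; chain segment to segment.
0–4 s: v starts 3 m/s; Δx = 3·4 + ½·5·4² = 52 m; v ends 23 m/s.
4–6 s: v starts 23 m/s; Δx = 23·2 + ½·-2·2² = 42 m; v ends 19 m/s.
x(6) = 5 + Σ Δx = 99 m.

99 m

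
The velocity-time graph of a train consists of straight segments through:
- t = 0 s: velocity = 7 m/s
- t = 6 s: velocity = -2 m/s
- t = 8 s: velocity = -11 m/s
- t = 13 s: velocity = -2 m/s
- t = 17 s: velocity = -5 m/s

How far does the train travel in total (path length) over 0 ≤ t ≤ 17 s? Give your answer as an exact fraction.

Distance (not displacement) is the total path length: add the absolute areas under v-t.
0–6 s: v = 0 at t = 14/3 s; triangle areas 49/3 + 4/3 = 53/3 m
6–8 s: |½(-2 + -11)(2)| = 13 m
8–13 s: |½(-11 + -2)(5)| = 32.5 m
13–17 s: |½(-2 + -5)(4)| = 14 m
Total distance = 463/6 m

463/6 m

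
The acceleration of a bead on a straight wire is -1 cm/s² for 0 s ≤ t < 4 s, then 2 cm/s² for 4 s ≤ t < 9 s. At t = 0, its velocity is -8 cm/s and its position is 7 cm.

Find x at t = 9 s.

On each constant-a segment, Δv = aΔt and Δx = v₀Δt + ½aΔt²; chain segment to segment.
0–4 s: v starts -8 cm/s; Δx = -8·4 + ½·-1·4² = -40 cm; v ends -12 cm/s.
4–9 s: v starts -12 cm/s; Δx = -12·5 + ½·2·5² = -35 cm; v ends -2 cm/s.
x(9) = 7 + Σ Δx = -68 cm.

-68 cm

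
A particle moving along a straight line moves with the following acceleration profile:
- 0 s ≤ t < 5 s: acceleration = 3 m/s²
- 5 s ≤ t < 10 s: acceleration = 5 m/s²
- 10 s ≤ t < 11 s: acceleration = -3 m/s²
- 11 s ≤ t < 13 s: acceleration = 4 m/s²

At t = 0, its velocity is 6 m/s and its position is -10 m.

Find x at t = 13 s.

On each constant-a segment, Δv = aΔt and Δx = v₀Δt + ½aΔt²; chain segment to segment.
0–5 s: v starts 6 m/s; Δx = 6·5 + ½·3·5² = 67.5 m; v ends 21 m/s.
5–10 s: v starts 21 m/s; Δx = 21·5 + ½·5·5² = 167.5 m; v ends 46 m/s.
10–11 s: v starts 46 m/s; Δx = 46·1 + ½·-3·1² = 44.5 m; v ends 43 m/s.
11–13 s: v starts 43 m/s; Δx = 43·2 + ½·4·2² = 94 m; v ends 51 m/s.
x(13) = -10 + Σ Δx = 363.5 m.

363.5 m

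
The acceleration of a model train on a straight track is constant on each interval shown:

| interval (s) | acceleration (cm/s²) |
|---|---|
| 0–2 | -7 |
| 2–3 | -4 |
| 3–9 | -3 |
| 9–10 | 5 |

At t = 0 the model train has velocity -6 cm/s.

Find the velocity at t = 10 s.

Δv equals the area under the a-t graph; then v = v₀ + Δv.
0–2 s: -7 × 2 = -14 cm/s
2–3 s: -4 × 1 = -4 cm/s
3–9 s: -3 × 6 = -18 cm/s
9–10 s: 5 × 1 = 5 cm/s
Δv = -31 cm/s, so v(10) = -6 + (-31) = -37 cm/s.

-37 cm/s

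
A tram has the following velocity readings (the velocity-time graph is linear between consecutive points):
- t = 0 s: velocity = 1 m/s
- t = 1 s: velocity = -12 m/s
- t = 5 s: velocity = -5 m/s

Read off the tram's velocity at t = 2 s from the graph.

On 1–5 s the graph is linear from -12 to -5 m/s: v(2) = -12 + (-5 − -12)·(2 − 1)/(5 − 1) = -10.25 m/s.

-10.25 m/s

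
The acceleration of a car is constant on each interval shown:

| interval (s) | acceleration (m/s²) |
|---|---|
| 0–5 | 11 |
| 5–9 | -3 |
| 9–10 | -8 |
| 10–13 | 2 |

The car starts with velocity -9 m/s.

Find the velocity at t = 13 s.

Δv equals the area under the a-t graph; then v = v₀ + Δv.
0–5 s: 11 × 5 = 55 m/s
5–9 s: -3 × 4 = -12 m/s
9–10 s: -8 × 1 = -8 m/s
10–13 s: 2 × 3 = 6 m/s
Δv = 41 m/s, so v(13) = -9 + (41) = 32 m/s.

32 m/s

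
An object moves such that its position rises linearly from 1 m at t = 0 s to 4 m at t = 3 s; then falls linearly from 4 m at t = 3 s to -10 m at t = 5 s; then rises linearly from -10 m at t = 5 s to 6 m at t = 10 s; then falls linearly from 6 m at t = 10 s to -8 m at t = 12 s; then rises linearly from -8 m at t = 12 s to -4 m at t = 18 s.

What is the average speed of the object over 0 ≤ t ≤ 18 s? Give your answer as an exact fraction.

Average speed = (total path length)/(elapsed time); on a piecewise-linear x-t graph the path length is Σ|Δx|.
0–3 s: |Δx| = |4 − 1| = 3 m
3–5 s: |Δx| = |-10 − 4| = 14 m
5–10 s: |Δx| = |6 − -10| = 16 m
10–12 s: |Δx| = |-8 − 6| = 14 m
12–18 s: |Δx| = |-4 − -8| = 4 m
Total path = 51 m; average speed = 51/18 = 17/6 m/s.

17/6 m/s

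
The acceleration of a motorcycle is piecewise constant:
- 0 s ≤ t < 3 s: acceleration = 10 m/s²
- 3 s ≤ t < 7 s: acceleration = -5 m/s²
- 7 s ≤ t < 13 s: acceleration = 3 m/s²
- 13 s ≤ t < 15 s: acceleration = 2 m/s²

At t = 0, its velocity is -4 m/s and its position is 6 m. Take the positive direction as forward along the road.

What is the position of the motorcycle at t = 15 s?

On each constant-a segment, Δv = aΔt and Δx = v₀Δt + ½aΔt²; chain segment to segment.
0–3 s: v starts -4 m/s; Δx = -4·3 + ½·10·3² = 33 m; v ends 26 m/s.
3–7 s: v starts 26 m/s; Δx = 26·4 + ½·-5·4² = 64 m; v ends 6 m/s.
7–13 s: v starts 6 m/s; Δx = 6·6 + ½·3·6² = 90 m; v ends 24 m/s.
13–15 s: v starts 24 m/s; Δx = 24·2 + ½·2·2² = 52 m; v ends 28 m/s.
x(15) = 6 + Σ Δx = 245 m.

245 m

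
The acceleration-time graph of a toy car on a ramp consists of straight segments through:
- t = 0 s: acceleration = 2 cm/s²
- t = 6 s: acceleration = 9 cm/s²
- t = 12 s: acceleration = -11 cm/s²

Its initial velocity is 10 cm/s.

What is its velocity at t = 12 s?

37 cm/s

Δv equals the area under the a-t graph; then v = v₀ + Δv.
0–6 s: ½(2 + 9)(6) = 33 cm/s
6–12 s: ½(9 + -11)(6) = -6 cm/s
Δv = 27 cm/s, so v(12) = 10 + (27) = 37 cm/s.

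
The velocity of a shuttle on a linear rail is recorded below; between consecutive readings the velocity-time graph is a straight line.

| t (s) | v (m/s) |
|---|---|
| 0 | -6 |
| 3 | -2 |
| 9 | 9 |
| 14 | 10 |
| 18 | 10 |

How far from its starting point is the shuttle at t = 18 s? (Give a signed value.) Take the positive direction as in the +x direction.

96.5 m

Displacement is the signed area under the v-t curve.
0–3 s: ½(-6 + -2)(3) = -12 m
3–9 s: ½(-2 + 9)(6) = 21 m
9–14 s: ½(9 + 10)(5) = 47.5 m
14–18 s: 10 × 4 = 40 m
Net displacement = 96.5 m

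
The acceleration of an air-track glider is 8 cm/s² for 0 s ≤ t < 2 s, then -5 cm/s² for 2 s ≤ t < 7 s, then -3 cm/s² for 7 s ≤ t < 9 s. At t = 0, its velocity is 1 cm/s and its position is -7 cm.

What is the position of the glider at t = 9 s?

On each constant-a segment, Δv = aΔt and Δx = v₀Δt + ½aΔt²; chain segment to segment.
0–2 s: v starts 1 cm/s; Δx = 1·2 + ½·8·2² = 18 cm; v ends 17 cm/s.
2–7 s: v starts 17 cm/s; Δx = 17·5 + ½·-5·5² = 22.5 cm; v ends -8 cm/s.
7–9 s: v starts -8 cm/s; Δx = -8·2 + ½·-3·2² = -22 cm; v ends -14 cm/s.
x(9) = -7 + Σ Δx = 11.5 cm.

11.5 cm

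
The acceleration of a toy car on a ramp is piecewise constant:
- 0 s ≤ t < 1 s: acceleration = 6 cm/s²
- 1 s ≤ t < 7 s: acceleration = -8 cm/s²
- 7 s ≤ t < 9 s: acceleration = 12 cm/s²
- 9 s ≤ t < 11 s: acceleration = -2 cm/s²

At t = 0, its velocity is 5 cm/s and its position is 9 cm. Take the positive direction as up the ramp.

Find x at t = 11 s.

-141 cm

On each constant-a segment, Δv = aΔt and Δx = v₀Δt + ½aΔt²; chain segment to segment.
0–1 s: v starts 5 cm/s; Δx = 5·1 + ½·6·1² = 8 cm; v ends 11 cm/s.
1–7 s: v starts 11 cm/s; Δx = 11·6 + ½·-8·6² = -78 cm; v ends -37 cm/s.
7–9 s: v starts -37 cm/s; Δx = -37·2 + ½·12·2² = -50 cm; v ends -13 cm/s.
9–11 s: v starts -13 cm/s; Δx = -13·2 + ½·-2·2² = -30 cm; v ends -17 cm/s.
x(11) = 9 + Σ Δx = -141 cm.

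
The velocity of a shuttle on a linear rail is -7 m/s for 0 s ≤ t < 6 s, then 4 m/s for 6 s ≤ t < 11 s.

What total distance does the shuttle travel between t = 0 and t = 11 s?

Distance (not displacement) is the total path length: add the absolute areas under v-t.
0–6 s: |-7| × 6 = 42 m
6–11 s: |4| × 5 = 20 m
Total distance = 62 m

62 m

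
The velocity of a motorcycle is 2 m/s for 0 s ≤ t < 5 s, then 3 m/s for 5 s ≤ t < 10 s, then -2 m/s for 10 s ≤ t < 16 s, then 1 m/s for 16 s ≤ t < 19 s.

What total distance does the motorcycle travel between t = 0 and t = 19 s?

40 m

Distance (not displacement) is the total path length: add the absolute areas under v-t.
0–5 s: |2| × 5 = 10 m
5–10 s: |3| × 5 = 15 m
10–16 s: |-2| × 6 = 12 m
16–19 s: |1| × 3 = 3 m
Total distance = 40 m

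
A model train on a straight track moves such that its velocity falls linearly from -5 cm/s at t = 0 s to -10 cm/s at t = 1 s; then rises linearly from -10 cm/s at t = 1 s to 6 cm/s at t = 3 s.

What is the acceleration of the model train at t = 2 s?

8 cm/s²

Acceleration is the slope of the v-t graph on 1–3 s: (6 − -10)/(3 − 1) = 8 cm/s².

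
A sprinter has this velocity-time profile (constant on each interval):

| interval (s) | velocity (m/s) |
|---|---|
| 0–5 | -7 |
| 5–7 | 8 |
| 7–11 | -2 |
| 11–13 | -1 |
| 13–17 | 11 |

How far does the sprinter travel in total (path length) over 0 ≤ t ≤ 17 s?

105 m

Total distance travelled is ∫|v| dt — sum the magnitudes of each area piece.
0–5 s: |-7| × 5 = 35 m
5–7 s: |8| × 2 = 16 m
7–11 s: |-2| × 4 = 8 m
11–13 s: |-1| × 2 = 2 m
13–17 s: |11| × 4 = 44 m
Total distance = 105 m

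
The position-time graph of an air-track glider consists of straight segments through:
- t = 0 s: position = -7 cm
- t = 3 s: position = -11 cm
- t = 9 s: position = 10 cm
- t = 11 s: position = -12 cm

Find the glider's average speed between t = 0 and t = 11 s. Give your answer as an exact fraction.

47/11 cm/s

Average speed = (total path length)/(elapsed time); on a piecewise-linear x-t graph the path length is Σ|Δx|.
0–3 s: |Δx| = |-11 − -7| = 4 cm
3–9 s: |Δx| = |10 − -11| = 21 cm
9–11 s: |Δx| = |-12 − 10| = 22 cm
Total path = 47 cm; average speed = 47/11 = 47/11 cm/s.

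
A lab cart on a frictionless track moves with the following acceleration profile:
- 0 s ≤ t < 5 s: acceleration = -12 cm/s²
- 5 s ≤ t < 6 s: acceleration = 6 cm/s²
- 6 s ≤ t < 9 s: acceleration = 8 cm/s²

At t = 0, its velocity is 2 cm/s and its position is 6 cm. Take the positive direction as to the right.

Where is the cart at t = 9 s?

-309 cm

On each constant-a segment, Δv = aΔt and Δx = v₀Δt + ½aΔt²; chain segment to segment.
0–5 s: v starts 2 cm/s; Δx = 2·5 + ½·-12·5² = -140 cm; v ends -58 cm/s.
5–6 s: v starts -58 cm/s; Δx = -58·1 + ½·6·1² = -55 cm; v ends -52 cm/s.
6–9 s: v starts -52 cm/s; Δx = -52·3 + ½·8·3² = -120 cm; v ends -28 cm/s.
x(9) = 6 + Σ Δx = -309 cm.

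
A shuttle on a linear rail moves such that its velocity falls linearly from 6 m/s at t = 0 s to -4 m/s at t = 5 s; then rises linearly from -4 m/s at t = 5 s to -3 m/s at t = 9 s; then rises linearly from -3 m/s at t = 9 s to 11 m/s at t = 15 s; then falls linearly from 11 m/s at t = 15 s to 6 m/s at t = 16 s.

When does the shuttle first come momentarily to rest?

t = 3 s

v changes sign on 0–5 s (from 6 to -4); the graph is linear there, so v = 0 at t = 0 + (-6)·(5 − 0)/(-4 − 6) = 3 s.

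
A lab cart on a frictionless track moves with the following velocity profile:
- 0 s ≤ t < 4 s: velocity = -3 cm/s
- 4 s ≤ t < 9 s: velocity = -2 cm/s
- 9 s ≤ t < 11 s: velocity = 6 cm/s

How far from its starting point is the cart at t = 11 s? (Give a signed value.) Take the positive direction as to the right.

-10 cm

Displacement is the signed area under the v-t curve.
0–4 s: -3 × 4 = -12 cm
4–9 s: -2 × 5 = -10 cm
9–11 s: 6 × 2 = 12 cm
Net displacement = -10 cm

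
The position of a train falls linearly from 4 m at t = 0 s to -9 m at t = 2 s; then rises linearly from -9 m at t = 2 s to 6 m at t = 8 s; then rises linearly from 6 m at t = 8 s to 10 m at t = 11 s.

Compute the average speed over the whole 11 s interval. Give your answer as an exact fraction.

Average speed = (total path length)/(elapsed time); on a piecewise-linear x-t graph the path length is Σ|Δx|.
0–2 s: |Δx| = |-9 − 4| = 13 m
2–8 s: |Δx| = |6 − -9| = 15 m
8–11 s: |Δx| = |10 − 6| = 4 m
Total path = 32 m; average speed = 32/11 = 32/11 m/s.

32/11 m/s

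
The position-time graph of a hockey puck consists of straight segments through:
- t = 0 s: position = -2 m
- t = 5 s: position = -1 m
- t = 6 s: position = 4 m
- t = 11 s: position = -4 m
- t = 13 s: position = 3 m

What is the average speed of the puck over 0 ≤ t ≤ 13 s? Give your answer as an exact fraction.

21/13 m/s

Average speed = (total path length)/(elapsed time); on a piecewise-linear x-t graph the path length is Σ|Δx|.
0–5 s: |Δx| = |-1 − -2| = 1 m
5–6 s: |Δx| = |4 − -1| = 5 m
6–11 s: |Δx| = |-4 − 4| = 8 m
11–13 s: |Δx| = |3 − -4| = 7 m
Total path = 21 m; average speed = 21/13 = 21/13 m/s.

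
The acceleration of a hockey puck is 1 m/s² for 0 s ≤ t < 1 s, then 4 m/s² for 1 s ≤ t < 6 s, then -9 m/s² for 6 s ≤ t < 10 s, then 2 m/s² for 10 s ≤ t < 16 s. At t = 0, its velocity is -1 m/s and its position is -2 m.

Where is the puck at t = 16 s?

On each constant-a segment, Δv = aΔt and Δx = v₀Δt + ½aΔt²; chain segment to segment.
0–1 s: v starts -1 m/s; Δx = -1·1 + ½·1·1² = -0.5 m; v ends 0 m/s.
1–6 s: v starts 0 m/s; Δx = 0·5 + ½·4·5² = 50 m; v ends 20 m/s.
6–10 s: v starts 20 m/s; Δx = 20·4 + ½·-9·4² = 8 m; v ends -16 m/s.
10–16 s: v starts -16 m/s; Δx = -16·6 + ½·2·6² = -60 m; v ends -4 m/s.
x(16) = -2 + Σ Δx = -4.5 m.

-4.5 m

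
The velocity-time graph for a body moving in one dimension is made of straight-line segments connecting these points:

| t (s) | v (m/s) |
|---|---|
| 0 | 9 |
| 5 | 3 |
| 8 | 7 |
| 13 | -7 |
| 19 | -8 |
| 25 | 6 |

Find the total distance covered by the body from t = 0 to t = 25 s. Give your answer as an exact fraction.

Distance (not displacement) is the total path length: add the absolute areas under v-t.
0–5 s: |½(9 + 3)(5)| = 30 m
5–8 s: |½(3 + 7)(3)| = 15 m
8–13 s: v = 0 at t = 10.5 s; triangle areas 8.75 + 8.75 = 17.5 m
13–19 s: |½(-7 + -8)(6)| = 45 m
19–25 s: v = 0 at t = 157/7 s; triangle areas 96/7 + 54/7 = 150/7 m
Total distance = 1805/14 m

1805/14 m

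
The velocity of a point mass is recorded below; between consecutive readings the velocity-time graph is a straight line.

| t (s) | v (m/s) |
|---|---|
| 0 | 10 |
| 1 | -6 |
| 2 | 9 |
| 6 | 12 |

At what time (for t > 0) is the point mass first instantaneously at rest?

t = 0.625 s

v changes sign on 0–1 s (from 10 to -6); the graph is linear there, so v = 0 at t = 0 + (-10)·(1 − 0)/(-6 − 10) = 0.625 s.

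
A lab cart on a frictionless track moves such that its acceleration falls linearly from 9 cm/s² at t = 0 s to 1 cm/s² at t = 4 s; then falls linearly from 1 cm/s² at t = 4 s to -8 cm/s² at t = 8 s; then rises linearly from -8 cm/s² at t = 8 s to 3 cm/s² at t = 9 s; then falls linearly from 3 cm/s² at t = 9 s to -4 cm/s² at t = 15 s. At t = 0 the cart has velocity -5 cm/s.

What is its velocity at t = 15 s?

-4.5 cm/s

Δv equals the area under the a-t graph; then v = v₀ + Δv.
0–4 s: ½(9 + 1)(4) = 20 cm/s
4–8 s: ½(1 + -8)(4) = -14 cm/s
8–9 s: ½(-8 + 3)(1) = -2.5 cm/s
9–15 s: ½(3 + -4)(6) = -3 cm/s
Δv = 0.5 cm/s, so v(15) = -5 + (0.5) = -4.5 cm/s.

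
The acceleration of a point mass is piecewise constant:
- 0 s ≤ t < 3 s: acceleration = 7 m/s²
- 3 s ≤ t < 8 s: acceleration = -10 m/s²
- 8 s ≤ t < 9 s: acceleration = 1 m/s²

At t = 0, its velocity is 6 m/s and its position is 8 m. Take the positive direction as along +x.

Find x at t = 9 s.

On each constant-a segment, Δv = aΔt and Δx = v₀Δt + ½aΔt²; chain segment to segment.
0–3 s: v starts 6 m/s; Δx = 6·3 + ½·7·3² = 49.5 m; v ends 27 m/s.
3–8 s: v starts 27 m/s; Δx = 27·5 + ½·-10·5² = 10 m; v ends -23 m/s.
8–9 s: v starts -23 m/s; Δx = -23·1 + ½·1·1² = -22.5 m; v ends -22 m/s.
x(9) = 8 + Σ Δx = 45 m.

45 m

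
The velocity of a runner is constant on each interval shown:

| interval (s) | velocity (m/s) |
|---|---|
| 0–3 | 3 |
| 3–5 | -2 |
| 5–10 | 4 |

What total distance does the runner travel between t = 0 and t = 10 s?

33 m

Distance (not displacement) is the total path length: add the absolute areas under v-t.
0–3 s: |3| × 3 = 9 m
3–5 s: |-2| × 2 = 4 m
5–10 s: |4| × 5 = 20 m
Total distance = 33 m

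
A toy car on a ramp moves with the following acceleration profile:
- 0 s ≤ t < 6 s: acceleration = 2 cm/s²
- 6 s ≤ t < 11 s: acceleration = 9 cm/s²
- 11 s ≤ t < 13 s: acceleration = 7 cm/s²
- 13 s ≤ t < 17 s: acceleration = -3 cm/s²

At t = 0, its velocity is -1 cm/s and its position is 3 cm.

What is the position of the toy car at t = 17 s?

582.5 cm

On each constant-a segment, Δv = aΔt and Δx = v₀Δt + ½aΔt²; chain segment to segment.
0–6 s: v starts -1 cm/s; Δx = -1·6 + ½·2·6² = 30 cm; v ends 11 cm/s.
6–11 s: v starts 11 cm/s; Δx = 11·5 + ½·9·5² = 167.5 cm; v ends 56 cm/s.
11–13 s: v starts 56 cm/s; Δx = 56·2 + ½·7·2² = 126 cm; v ends 70 cm/s.
13–17 s: v starts 70 cm/s; Δx = 70·4 + ½·-3·4² = 256 cm; v ends 58 cm/s.
x(17) = 3 + Σ Δx = 582.5 cm.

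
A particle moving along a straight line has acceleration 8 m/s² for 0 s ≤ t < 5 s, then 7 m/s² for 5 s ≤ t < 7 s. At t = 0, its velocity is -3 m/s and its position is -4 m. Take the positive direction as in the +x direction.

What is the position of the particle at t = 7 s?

On each constant-a segment, Δv = aΔt and Δx = v₀Δt + ½aΔt²; chain segment to segment.
0–5 s: v starts -3 m/s; Δx = -3·5 + ½·8·5² = 85 m; v ends 37 m/s.
5–7 s: v starts 37 m/s; Δx = 37·2 + ½·7·2² = 88 m; v ends 51 m/s.
x(7) = -4 + Σ Δx = 169 m.

169 m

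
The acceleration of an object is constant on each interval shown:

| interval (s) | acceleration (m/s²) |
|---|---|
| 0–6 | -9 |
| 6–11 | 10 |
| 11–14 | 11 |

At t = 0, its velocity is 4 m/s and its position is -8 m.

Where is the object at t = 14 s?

On each constant-a segment, Δv = aΔt and Δx = v₀Δt + ½aΔt²; chain segment to segment.
0–6 s: v starts 4 m/s; Δx = 4·6 + ½·-9·6² = -138 m; v ends -50 m/s.
6–11 s: v starts -50 m/s; Δx = -50·5 + ½·10·5² = -125 m; v ends 0 m/s.
11–14 s: v starts 0 m/s; Δx = 0·3 + ½·11·3² = 49.5 m; v ends 33 m/s.
x(14) = -8 + Σ Δx = -221.5 m.

-221.5 m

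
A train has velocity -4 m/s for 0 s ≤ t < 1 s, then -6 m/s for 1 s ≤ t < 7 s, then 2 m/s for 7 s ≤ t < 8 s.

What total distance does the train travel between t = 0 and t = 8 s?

Distance (not displacement) is the total path length: add the absolute areas under v-t.
0–1 s: |-4| × 1 = 4 m
1–7 s: |-6| × 6 = 36 m
7–8 s: |2| × 1 = 2 m
Total distance = 42 m

42 m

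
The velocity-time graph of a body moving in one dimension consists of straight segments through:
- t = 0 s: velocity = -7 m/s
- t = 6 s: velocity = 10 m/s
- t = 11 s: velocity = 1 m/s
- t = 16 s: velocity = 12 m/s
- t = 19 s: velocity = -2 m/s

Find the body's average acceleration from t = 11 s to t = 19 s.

-0.375 m/s²

Average acceleration = Δv/Δt = (-2 − 1)/(19 − 11) = -0.375 m/s².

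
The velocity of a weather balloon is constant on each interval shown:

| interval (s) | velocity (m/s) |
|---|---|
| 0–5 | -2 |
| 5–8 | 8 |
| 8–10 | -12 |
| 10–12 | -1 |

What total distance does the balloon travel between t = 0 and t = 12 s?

Distance (not displacement) is the total path length: add the absolute areas under v-t.
0–5 s: |-2| × 5 = 10 m
5–8 s: |8| × 3 = 24 m
8–10 s: |-12| × 2 = 24 m
10–12 s: |-1| × 2 = 2 m
Total distance = 60 m

60 m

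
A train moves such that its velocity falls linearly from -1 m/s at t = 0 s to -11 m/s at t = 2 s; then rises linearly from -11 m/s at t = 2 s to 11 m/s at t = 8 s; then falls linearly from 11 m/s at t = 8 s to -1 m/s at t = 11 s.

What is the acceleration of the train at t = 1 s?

Acceleration is the slope of the v-t graph on 0–2 s: (-11 − -1)/(2 − 0) = -5 m/s².

-5 m/s²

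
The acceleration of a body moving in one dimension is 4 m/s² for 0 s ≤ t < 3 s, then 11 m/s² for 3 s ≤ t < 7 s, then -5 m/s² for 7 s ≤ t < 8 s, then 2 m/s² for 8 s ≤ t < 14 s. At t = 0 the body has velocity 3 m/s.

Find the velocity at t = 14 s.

Δv equals the area under the a-t graph; then v = v₀ + Δv.
0–3 s: 4 × 3 = 12 m/s
3–7 s: 11 × 4 = 44 m/s
7–8 s: -5 × 1 = -5 m/s
8–14 s: 2 × 6 = 12 m/s
Δv = 63 m/s, so v(14) = 3 + (63) = 66 m/s.

66 m/s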